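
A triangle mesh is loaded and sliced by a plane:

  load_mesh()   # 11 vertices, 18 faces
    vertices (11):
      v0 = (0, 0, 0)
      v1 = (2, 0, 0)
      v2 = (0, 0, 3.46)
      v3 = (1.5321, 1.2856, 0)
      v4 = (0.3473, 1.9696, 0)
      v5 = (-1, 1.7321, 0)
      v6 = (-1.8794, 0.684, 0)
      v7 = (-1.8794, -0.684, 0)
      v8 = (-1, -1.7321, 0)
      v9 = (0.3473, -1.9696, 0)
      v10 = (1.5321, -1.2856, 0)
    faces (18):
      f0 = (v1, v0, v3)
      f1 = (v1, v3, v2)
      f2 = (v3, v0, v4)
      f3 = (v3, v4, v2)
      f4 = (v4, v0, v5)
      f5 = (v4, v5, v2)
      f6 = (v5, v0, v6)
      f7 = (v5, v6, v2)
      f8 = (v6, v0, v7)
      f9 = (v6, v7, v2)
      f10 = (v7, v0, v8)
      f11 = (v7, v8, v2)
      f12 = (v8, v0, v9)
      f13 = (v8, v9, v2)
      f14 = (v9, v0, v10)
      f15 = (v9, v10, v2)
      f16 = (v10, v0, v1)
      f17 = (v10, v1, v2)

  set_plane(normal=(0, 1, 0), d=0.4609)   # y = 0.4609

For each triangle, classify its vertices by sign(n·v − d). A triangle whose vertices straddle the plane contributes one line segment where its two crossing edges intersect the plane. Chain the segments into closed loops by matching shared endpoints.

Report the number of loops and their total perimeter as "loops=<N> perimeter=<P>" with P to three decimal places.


loops=1 perimeter=10.290

Straddling triangles (10 of 18):
  (v1,v0,v3) [--+] → (0.549273, 0.4609, 0)–(1.83225, 0.4609, 0)  len=1.2830
  (v1,v3,v2) [-+-] → (1.83225, 0.4609, 0)–(0.549273, 0.4609, 2.21956)  len=2.5637
  (v3,v0,v4) [+-+] → (0.549273, 0.4609, 0)–(0.0812706, 0.4609, 0)  len=0.4680
  (v3,v4,v2) [++-] → (0.0812706, 0.4609, 2.65034)–(0.549273, 0.4609, 2.21956)  len=0.6361
  (v4,v0,v5) [+-+] → (0.0812706, 0.4609, 0)–(-0.266093, 0.4609, 0)  len=0.3474
  (v4,v5,v2) [++-] → (-0.266093, 0.4609, 2.53932)–(0.0812706, 0.4609, 2.65034)  len=0.3647
  (v5,v0,v6) [+-+] → (-0.266093, 0.4609, 0)–(-1.2664, 0.4609, 0)  len=1.0003
  (v5,v6,v2) [++-] → (-1.2664, 0.4609, 1.12855)–(-0.266093, 0.4609, 2.53932)  len=1.7294
  (v6,v0,v7) [+--] → (-1.2664, 0.4609, 0)–(-1.8794, 0.4609, 0)  len=0.6130
  (v6,v7,v2) [+--] → (-1.8794, 0.4609, 0)–(-1.2664, 0.4609, 1.12855)  len=1.2843

Chained into 1 loop(s):
  loop 1: 10 segments, perimeter = 10.2898
Total perimeter = 10.290


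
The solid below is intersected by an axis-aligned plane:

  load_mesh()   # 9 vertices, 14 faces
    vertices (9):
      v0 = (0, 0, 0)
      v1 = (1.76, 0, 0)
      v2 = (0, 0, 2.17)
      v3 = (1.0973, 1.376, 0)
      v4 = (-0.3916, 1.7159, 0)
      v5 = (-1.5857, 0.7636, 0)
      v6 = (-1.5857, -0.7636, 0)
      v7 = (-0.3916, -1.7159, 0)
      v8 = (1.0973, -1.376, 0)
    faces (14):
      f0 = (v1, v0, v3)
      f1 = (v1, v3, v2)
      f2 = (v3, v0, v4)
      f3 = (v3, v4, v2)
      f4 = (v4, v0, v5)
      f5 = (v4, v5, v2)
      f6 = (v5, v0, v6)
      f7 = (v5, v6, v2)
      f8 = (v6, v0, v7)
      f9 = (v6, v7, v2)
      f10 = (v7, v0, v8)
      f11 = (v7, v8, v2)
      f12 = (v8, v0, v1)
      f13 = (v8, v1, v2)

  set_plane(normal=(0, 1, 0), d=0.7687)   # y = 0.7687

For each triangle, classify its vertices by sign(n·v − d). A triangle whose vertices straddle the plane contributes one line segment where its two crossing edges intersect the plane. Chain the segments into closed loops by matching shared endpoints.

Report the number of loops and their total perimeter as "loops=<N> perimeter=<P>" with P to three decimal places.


loops=1 perimeter=6.872

Straddling triangles (6 of 14):
  (v1,v0,v3) [--+] → (0.613005, 0.7687, 0)–(1.38978, 0.7687, 0)  len=0.7768
  (v1,v3,v2) [-+-] → (1.38978, 0.7687, 0)–(0.613005, 0.7687, 0.957733)  len=1.2331
  (v3,v0,v4) [+-+] → (0.613005, 0.7687, 0)–(-0.175432, 0.7687, 0)  len=0.7884
  (v3,v4,v2) [++-] → (-0.175432, 0.7687, 1.19787)–(0.613005, 0.7687, 0.957733)  len=0.8242
  (v4,v0,v5) [+--] → (-0.175432, 0.7687, 0)–(-1.57931, 0.7687, 0)  len=1.4039
  (v4,v5,v2) [+--] → (-1.57931, 0.7687, 0)–(-0.175432, 0.7687, 1.19787)  len=1.8455

Chained into 1 loop(s):
  loop 1: 6 segments, perimeter = 6.8719
Total perimeter = 6.872


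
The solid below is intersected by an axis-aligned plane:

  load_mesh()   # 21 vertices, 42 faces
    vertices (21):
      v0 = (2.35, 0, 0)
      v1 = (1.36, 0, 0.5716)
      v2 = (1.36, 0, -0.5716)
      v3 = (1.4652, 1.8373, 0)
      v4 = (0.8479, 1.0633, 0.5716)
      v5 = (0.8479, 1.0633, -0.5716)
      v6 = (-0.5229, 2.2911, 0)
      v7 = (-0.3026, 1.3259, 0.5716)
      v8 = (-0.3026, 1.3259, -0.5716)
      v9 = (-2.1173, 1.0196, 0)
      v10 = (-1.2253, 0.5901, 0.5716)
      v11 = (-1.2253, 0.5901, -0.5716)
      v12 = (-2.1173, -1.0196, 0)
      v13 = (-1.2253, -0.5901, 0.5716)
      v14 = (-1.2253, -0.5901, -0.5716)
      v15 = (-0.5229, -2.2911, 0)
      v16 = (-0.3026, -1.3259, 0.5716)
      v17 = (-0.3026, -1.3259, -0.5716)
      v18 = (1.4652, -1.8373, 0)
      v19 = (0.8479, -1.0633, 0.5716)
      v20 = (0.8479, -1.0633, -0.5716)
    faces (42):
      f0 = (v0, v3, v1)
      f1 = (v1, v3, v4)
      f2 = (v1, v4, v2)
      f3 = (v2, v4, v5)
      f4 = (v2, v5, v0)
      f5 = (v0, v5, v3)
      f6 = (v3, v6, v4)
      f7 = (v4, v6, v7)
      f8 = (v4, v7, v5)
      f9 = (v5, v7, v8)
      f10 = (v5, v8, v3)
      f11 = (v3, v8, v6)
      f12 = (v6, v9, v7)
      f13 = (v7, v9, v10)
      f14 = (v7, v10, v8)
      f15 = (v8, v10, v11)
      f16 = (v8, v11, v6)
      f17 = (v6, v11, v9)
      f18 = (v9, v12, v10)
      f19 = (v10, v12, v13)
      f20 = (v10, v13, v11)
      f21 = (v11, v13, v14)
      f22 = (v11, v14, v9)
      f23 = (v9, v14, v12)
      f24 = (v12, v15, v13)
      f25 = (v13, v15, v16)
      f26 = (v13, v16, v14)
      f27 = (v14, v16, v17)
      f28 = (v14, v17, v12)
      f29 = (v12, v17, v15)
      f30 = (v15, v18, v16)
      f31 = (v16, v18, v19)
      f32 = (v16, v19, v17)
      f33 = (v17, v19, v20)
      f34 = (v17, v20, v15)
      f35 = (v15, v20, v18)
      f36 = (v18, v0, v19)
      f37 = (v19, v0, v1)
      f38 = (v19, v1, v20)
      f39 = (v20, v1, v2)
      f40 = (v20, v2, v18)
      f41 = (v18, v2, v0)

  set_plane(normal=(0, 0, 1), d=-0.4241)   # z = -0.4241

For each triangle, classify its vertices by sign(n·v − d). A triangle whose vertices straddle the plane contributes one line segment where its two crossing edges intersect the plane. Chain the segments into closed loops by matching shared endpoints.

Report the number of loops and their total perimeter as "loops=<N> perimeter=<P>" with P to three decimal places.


loops=2 perimeter=18.074

Straddling triangles (28 of 42):
  (v1,v4,v2) [++-] → (1.29393, 0.137191, -0.4241)–(1.36, 0, -0.4241)  len=0.1523
  (v2,v4,v5) [-+-] → (1.29393, 0.137191, -0.4241)–(0.8479, 1.0633, -0.4241)  len=1.0279
  (v2,v5,v0) [--+] → (1.23551, 0.788918, -0.4241)–(1.61547, 0, -0.4241)  len=0.8756
  (v0,v5,v3) [+-+] → (1.23551, 0.788918, -0.4241)–(1.00719, 1.26303, -0.4241)  len=0.5262
  (v4,v7,v5) [++-] → (0.699458, 1.09718, -0.4241)–(0.8479, 1.0633, -0.4241)  len=0.1523
  (v5,v7,v8) [-+-] → (0.699458, 1.09718, -0.4241)–(-0.3026, 1.3259, -0.4241)  len=1.0278
  (v5,v8,v3) [--+] → (0.153577, 1.45787, -0.4241)–(1.00719, 1.26303, -0.4241)  len=0.8756
  (v3,v8,v6) [+-+] → (0.153577, 1.45787, -0.4241)–(-0.359448, 1.57497, -0.4241)  len=0.5262
  (v7,v10,v8) [++-] → (-0.42165, 1.23096, -0.4241)–(-0.3026, 1.3259, -0.4241)  len=0.1523
  (v8,v10,v11) [-+-] → (-0.42165, 1.23096, -0.4241)–(-1.2253, 0.5901, -0.4241)  len=1.0279
  (v8,v11,v6) [--+] → (-1.04405, 1.02904, -0.4241)–(-0.359448, 1.57497, -0.4241)  len=0.8756
  (v6,v11,v9) [+-+] → (-1.04405, 1.02904, -0.4241)–(-1.45548, 0.700931, -0.4241)  len=0.5262
  (v10,v13,v11) [++-] → (-1.2253, 0.437826, -0.4241)–(-1.2253, 0.5901, -0.4241)  len=0.1523
  (v11,v13,v14) [-+-] → (-1.2253, 0.437826, -0.4241)–(-1.2253, -0.5901, -0.4241)  len=1.0279
  (v11,v14,v9) [--+] → (-1.45548, -0.174721, -0.4241)–(-1.45548, 0.700931, -0.4241)  len=0.8757
  (v9,v14,v12) [+-+] → (-1.45548, -0.174721, -0.4241)–(-1.45548, -0.700931, -0.4241)  len=0.5262
  (v13,v16,v14) [++-] → (-1.10625, -0.685036, -0.4241)–(-1.2253, -0.5901, -0.4241)  len=0.1523
  (v14,v16,v17) [-+-] → (-1.10625, -0.685036, -0.4241)–(-0.3026, -1.3259, -0.4241)  len=1.0279
  (v14,v17,v12) [--+] → (-0.770879, -1.24686, -0.4241)–(-1.45548, -0.700931, -0.4241)  len=0.8756
  (v12,v17,v15) [+-+] → (-0.770879, -1.24686, -0.4241)–(-0.359448, -1.57497, -0.4241)  len=0.5262
  (v16,v19,v17) [++-] → (-0.154158, -1.29202, -0.4241)–(-0.3026, -1.3259, -0.4241)  len=0.1523
  (v17,v19,v20) [-+-] → (-0.154158, -1.29202, -0.4241)–(0.8479, -1.0633, -0.4241)  len=1.0278
  (v17,v20,v15) [--+] → (0.494168, -1.38013, -0.4241)–(-0.359448, -1.57497, -0.4241)  len=0.8756
  (v15,v20,v18) [+-+] → (0.494168, -1.38013, -0.4241)–(1.00719, -1.26303, -0.4241)  len=0.5262
  (v19,v1,v20) [++-] → (0.913973, -0.926109, -0.4241)–(0.8479, -1.0633, -0.4241)  len=0.1523
  (v20,v1,v2) [-+-] → (0.913973, -0.926109, -0.4241)–(1.36, 0, -0.4241)  len=1.0279
  (v20,v2,v18) [--+] → (1.38715, -0.474111, -0.4241)–(1.00719, -1.26303, -0.4241)  len=0.8756
  (v18,v2,v0) [+-+] → (1.38715, -0.474111, -0.4241)–(1.61547, 0, -0.4241)  len=0.5262

Chained into 2 loop(s):
  loop 1: 14 segments, perimeter = 8.2611
  loop 2: 14 segments, perimeter = 9.8129
Total perimeter = 18.074


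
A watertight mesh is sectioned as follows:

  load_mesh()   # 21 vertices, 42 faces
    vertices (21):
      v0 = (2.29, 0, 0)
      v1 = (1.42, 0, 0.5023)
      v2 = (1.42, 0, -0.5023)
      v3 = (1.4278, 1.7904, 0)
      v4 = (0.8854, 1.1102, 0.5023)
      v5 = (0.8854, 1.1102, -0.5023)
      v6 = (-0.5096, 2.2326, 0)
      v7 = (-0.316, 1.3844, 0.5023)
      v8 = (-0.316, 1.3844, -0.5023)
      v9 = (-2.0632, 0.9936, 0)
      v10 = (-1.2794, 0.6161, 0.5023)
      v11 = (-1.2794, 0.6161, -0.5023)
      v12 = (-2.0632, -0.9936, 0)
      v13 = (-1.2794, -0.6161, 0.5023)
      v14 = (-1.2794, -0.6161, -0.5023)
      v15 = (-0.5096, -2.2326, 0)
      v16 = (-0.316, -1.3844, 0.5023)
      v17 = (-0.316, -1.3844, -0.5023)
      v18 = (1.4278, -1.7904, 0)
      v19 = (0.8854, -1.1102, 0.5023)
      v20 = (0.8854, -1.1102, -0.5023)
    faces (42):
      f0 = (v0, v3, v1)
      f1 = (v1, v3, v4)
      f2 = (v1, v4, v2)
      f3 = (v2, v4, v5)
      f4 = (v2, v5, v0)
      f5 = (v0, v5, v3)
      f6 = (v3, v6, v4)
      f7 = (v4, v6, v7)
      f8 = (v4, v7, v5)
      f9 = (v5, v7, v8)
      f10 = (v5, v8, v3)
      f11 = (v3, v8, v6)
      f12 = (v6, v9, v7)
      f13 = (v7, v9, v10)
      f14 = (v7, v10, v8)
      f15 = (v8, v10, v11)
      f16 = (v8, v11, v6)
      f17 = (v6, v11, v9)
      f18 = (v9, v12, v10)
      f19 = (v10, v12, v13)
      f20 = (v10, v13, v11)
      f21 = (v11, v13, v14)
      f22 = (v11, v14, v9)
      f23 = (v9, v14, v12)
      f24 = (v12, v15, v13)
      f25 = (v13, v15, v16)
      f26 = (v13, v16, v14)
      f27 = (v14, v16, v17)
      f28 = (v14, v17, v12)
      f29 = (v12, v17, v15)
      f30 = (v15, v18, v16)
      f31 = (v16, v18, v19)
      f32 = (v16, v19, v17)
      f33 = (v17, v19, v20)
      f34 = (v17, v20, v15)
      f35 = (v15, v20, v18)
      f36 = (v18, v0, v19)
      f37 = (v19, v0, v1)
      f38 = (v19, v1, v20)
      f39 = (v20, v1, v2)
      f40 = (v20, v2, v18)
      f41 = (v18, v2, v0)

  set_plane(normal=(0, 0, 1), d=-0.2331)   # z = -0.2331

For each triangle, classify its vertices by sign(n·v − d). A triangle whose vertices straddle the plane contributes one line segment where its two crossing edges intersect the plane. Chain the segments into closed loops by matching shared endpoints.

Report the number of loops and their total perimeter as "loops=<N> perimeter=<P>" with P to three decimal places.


Straddling triangles (28 of 42):
  (v1,v4,v2) [++-] → (1.27674, 0.297497, -0.2331)–(1.42, 0, -0.2331)  len=0.3302
  (v2,v4,v5) [-+-] → (1.27674, 0.297497, -0.2331)–(0.8854, 1.1102, -0.2331)  len=0.9020
  (v2,v5,v0) [--+] → (1.63817, 0.515205, -0.2331)–(1.88626, 0, -0.2331)  len=0.5718
  (v0,v5,v3) [+-+] → (1.63817, 0.515205, -0.2331)–(1.17609, 1.47474, -0.2331)  len=1.0650
  (v4,v7,v5) [++-] → (0.563464, 1.18368, -0.2331)–(0.8854, 1.1102, -0.2331)  len=0.3302
  (v5,v7,v8) [-+-] → (0.563464, 1.18368, -0.2331)–(-0.316, 1.3844, -0.2331)  len=0.9021
  (v5,v8,v3) [--+] → (0.618563, 1.60199, -0.2331)–(1.17609, 1.47474, -0.2331)  len=0.5719
  (v3,v8,v6) [+-+] → (0.618563, 1.60199, -0.2331)–(-0.419757, 1.83898, -0.2331)  len=1.0650
  (v7,v10,v8) [++-] → (-0.57416, 1.17852, -0.2331)–(-0.316, 1.3844, -0.2331)  len=0.3302
  (v8,v10,v11) [-+-] → (-0.57416, 1.17852, -0.2331)–(-1.2794, 0.6161, -0.2331)  len=0.9020
  (v8,v11,v6) [--+] → (-0.866837, 1.48244, -0.2331)–(-0.419757, 1.83898, -0.2331)  len=0.5718
  (v6,v11,v9) [+-+] → (-0.866837, 1.48244, -0.2331)–(-1.69947, 0.818415, -0.2331)  len=1.0650
  (v10,v13,v11) [++-] → (-1.2794, 0.285911, -0.2331)–(-1.2794, 0.6161, -0.2331)  len=0.3302
  (v11,v13,v14) [-+-] → (-1.2794, 0.285911, -0.2331)–(-1.2794, -0.6161, -0.2331)  len=0.9020
  (v11,v14,v9) [--+] → (-1.69947, 0.246594, -0.2331)–(-1.69947, 0.818415, -0.2331)  len=0.5718
  (v9,v14,v12) [+-+] → (-1.69947, 0.246594, -0.2331)–(-1.69947, -0.818415, -0.2331)  len=1.0650
  (v13,v16,v14) [++-] → (-1.02124, -0.821979, -0.2331)–(-1.2794, -0.6161, -0.2331)  len=0.3302
  (v14,v16,v17) [-+-] → (-1.02124, -0.821979, -0.2331)–(-0.316, -1.3844, -0.2331)  len=0.9020
  (v14,v17,v12) [--+] → (-1.25239, -1.17496, -0.2331)–(-1.69947, -0.818415, -0.2331)  len=0.5718
  (v12,v17,v15) [+-+] → (-1.25239, -1.17496, -0.2331)–(-0.419757, -1.83898, -0.2331)  len=1.0650
  (v16,v19,v17) [++-] → (0.00593597, -1.31092, -0.2331)–(-0.316, -1.3844, -0.2331)  len=0.3302
  (v17,v19,v20) [-+-] → (0.00593597, -1.31092, -0.2331)–(0.8854, -1.1102, -0.2331)  len=0.9021
  (v17,v20,v15) [--+] → (0.137771, -1.71173, -0.2331)–(-0.419757, -1.83898, -0.2331)  len=0.5719
  (v15,v20,v18) [+-+] → (0.137771, -1.71173, -0.2331)–(1.17609, -1.47474, -0.2331)  len=1.0650
  (v19,v1,v20) [++-] → (1.02866, -0.812703, -0.2331)–(0.8854, -1.1102, -0.2331)  len=0.3302
  (v20,v1,v2) [-+-] → (1.02866, -0.812703, -0.2331)–(1.42, 0, -0.2331)  len=0.9020
  (v20,v2,v18) [--+] → (1.42418, -0.959537, -0.2331)–(1.17609, -1.47474, -0.2331)  len=0.5718
  (v18,v2,v0) [+-+] → (1.42418, -0.959537, -0.2331)–(1.88626, 0, -0.2331)  len=1.0650

Chained into 2 loop(s):
  loop 1: 14 segments, perimeter = 8.6257
  loop 2: 14 segments, perimeter = 11.4579
Total perimeter = 20.084

loops=2 perimeter=20.084


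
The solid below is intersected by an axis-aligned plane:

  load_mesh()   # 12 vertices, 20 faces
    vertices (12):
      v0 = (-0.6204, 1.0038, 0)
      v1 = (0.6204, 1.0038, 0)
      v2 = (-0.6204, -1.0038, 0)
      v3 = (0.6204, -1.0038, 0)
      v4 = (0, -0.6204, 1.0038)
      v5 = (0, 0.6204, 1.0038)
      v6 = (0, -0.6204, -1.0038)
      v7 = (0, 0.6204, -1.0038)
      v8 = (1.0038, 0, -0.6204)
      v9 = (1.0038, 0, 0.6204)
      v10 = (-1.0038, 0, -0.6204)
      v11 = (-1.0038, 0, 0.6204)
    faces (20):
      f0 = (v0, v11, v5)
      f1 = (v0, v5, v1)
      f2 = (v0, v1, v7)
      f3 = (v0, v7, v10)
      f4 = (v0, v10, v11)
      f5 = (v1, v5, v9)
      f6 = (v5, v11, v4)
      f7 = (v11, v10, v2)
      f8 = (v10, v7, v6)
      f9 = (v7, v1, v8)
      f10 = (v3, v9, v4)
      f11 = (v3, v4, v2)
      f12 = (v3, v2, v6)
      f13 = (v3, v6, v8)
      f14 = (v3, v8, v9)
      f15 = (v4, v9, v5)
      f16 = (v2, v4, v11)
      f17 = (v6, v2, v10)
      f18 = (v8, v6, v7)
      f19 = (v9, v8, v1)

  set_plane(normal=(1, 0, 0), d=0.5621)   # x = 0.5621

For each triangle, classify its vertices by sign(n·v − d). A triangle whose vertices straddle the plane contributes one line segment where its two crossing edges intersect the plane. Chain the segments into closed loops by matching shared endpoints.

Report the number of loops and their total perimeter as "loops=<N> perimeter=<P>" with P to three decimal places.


loops=1 perimeter=5.426

Straddling triangles (10 of 20):
  (v0,v5,v1) [--+] → (0.5621, 0.967771, 0.0943287)–(0.5621, 1.0038, 0)  len=0.1010
  (v0,v1,v7) [-+-] → (0.5621, 1.0038, 0)–(0.5621, 0.967771, -0.0943287)  len=0.1010
  (v1,v5,v9) [+-+] → (0.5621, 0.967771, 0.0943287)–(0.5621, 0.272993, 0.789107)  len=0.9826
  (v7,v1,v8) [-++] → (0.5621, 0.967771, -0.0943287)–(0.5621, 0.272993, -0.789107)  len=0.9826
  (v3,v9,v4) [++-] → (0.5621, -0.272993, 0.789107)–(0.5621, -0.967771, 0.0943287)  len=0.9826
  (v3,v4,v2) [+--] → (0.5621, -0.967771, 0.0943287)–(0.5621, -1.0038, 0)  len=0.1010
  (v3,v2,v6) [+--] → (0.5621, -1.0038, 0)–(0.5621, -0.967771, -0.0943287)  len=0.1010
  (v3,v6,v8) [+-+] → (0.5621, -0.967771, -0.0943287)–(0.5621, -0.272993, -0.789107)  len=0.9826
  (v4,v9,v5) [-+-] → (0.5621, -0.272993, 0.789107)–(0.5621, 0.272993, 0.789107)  len=0.5460
  (v8,v6,v7) [+--] → (0.5621, -0.272993, -0.789107)–(0.5621, 0.272993, -0.789107)  len=0.5460

Chained into 1 loop(s):
  loop 1: 10 segments, perimeter = 5.4261
Total perimeter = 5.426


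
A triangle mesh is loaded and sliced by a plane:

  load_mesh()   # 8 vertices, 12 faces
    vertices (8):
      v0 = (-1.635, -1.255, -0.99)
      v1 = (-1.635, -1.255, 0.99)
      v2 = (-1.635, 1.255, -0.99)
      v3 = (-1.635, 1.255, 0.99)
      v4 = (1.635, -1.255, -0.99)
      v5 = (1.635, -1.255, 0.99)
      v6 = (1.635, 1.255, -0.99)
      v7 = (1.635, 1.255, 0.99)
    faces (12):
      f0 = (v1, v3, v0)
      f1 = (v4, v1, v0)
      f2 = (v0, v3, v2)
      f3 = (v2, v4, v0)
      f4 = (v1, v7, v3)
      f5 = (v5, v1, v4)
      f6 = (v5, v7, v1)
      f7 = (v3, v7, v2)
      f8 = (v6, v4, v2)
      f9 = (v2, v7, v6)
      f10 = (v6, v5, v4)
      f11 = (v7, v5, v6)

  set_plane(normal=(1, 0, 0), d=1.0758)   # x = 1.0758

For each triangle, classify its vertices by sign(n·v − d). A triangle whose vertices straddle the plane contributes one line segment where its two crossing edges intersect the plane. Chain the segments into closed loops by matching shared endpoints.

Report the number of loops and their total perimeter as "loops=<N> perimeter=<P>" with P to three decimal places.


Straddling triangles (8 of 12):
  (v4,v1,v0) [+--] → (1.0758, -1.255, -0.651402)–(1.0758, -1.255, -0.99)  len=0.3386
  (v2,v4,v0) [-+-] → (1.0758, -0.825767, -0.99)–(1.0758, -1.255, -0.99)  len=0.4292
  (v1,v7,v3) [-+-] → (1.0758, 0.825767, 0.99)–(1.0758, 1.255, 0.99)  len=0.4292
  (v5,v1,v4) [+-+] → (1.0758, -1.255, 0.99)–(1.0758, -1.255, -0.651402)  len=1.6414
  (v5,v7,v1) [++-] → (1.0758, 0.825767, 0.99)–(1.0758, -1.255, 0.99)  len=2.0808
  (v3,v7,v2) [-+-] → (1.0758, 1.255, 0.99)–(1.0758, 1.255, 0.651402)  len=0.3386
  (v6,v4,v2) [++-] → (1.0758, -0.825767, -0.99)–(1.0758, 1.255, -0.99)  len=2.0808
  (v2,v7,v6) [-++] → (1.0758, 1.255, 0.651402)–(1.0758, 1.255, -0.99)  len=1.6414

Chained into 1 loop(s):
  loop 1: 8 segments, perimeter = 8.9800
Total perimeter = 8.980

loops=1 perimeter=8.980


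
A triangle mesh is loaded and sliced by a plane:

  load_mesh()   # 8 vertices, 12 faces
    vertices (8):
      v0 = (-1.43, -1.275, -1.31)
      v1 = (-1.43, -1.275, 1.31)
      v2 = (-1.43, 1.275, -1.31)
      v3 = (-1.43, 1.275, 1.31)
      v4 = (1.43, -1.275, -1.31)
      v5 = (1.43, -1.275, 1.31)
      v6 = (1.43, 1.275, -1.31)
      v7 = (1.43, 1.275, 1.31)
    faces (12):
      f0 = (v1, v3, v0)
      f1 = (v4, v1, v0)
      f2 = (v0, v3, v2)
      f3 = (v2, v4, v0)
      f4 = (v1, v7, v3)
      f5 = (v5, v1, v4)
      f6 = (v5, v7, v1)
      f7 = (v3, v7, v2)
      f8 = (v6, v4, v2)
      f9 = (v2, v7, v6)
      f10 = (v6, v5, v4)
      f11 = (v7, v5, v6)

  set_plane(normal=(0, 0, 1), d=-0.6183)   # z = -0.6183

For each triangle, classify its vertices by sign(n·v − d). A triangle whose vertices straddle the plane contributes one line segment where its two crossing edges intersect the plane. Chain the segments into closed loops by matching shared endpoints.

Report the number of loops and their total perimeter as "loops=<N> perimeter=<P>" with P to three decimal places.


Straddling triangles (8 of 12):
  (v1,v3,v0) [++-] → (-1.43, -0.601781, -0.6183)–(-1.43, -1.275, -0.6183)  len=0.6732
  (v4,v1,v0) [-+-] → (0.674938, -1.275, -0.6183)–(-1.43, -1.275, -0.6183)  len=2.1049
  (v0,v3,v2) [-+-] → (-1.43, -0.601781, -0.6183)–(-1.43, 1.275, -0.6183)  len=1.8768
  (v5,v1,v4) [++-] → (0.674938, -1.275, -0.6183)–(1.43, -1.275, -0.6183)  len=0.7551
  (v3,v7,v2) [++-] → (-0.674938, 1.275, -0.6183)–(-1.43, 1.275, -0.6183)  len=0.7551
  (v2,v7,v6) [-+-] → (-0.674938, 1.275, -0.6183)–(1.43, 1.275, -0.6183)  len=2.1049
  (v6,v5,v4) [-+-] → (1.43, 0.601781, -0.6183)–(1.43, -1.275, -0.6183)  len=1.8768
  (v7,v5,v6) [++-] → (1.43, 0.601781, -0.6183)–(1.43, 1.275, -0.6183)  len=0.6732

Chained into 1 loop(s):
  loop 1: 8 segments, perimeter = 10.8200
Total perimeter = 10.820

loops=1 perimeter=10.820


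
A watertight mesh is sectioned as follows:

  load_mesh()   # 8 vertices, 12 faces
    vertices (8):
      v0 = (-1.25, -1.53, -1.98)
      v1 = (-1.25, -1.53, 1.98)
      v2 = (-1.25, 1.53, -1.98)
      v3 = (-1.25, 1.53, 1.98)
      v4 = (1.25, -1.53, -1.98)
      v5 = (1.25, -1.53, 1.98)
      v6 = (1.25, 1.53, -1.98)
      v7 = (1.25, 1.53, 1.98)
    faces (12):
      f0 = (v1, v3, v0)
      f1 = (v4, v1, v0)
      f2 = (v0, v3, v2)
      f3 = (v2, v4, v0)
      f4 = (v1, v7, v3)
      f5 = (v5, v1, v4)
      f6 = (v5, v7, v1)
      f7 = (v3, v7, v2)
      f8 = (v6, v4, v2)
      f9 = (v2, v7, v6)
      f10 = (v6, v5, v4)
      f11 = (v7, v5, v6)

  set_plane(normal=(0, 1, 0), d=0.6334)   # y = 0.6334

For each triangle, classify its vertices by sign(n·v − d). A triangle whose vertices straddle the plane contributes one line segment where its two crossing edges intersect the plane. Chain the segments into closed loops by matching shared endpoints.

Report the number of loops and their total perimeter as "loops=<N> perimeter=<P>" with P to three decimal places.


loops=1 perimeter=12.920

Straddling triangles (8 of 12):
  (v1,v3,v0) [-+-] → (-1.25, 0.6334, 1.98)–(-1.25, 0.6334, 0.819694)  len=1.1603
  (v0,v3,v2) [-++] → (-1.25, 0.6334, 0.819694)–(-1.25, 0.6334, -1.98)  len=2.7997
  (v2,v4,v0) [+--] → (-0.517484, 0.6334, -1.98)–(-1.25, 0.6334, -1.98)  len=0.7325
  (v1,v7,v3) [-++] → (0.517484, 0.6334, 1.98)–(-1.25, 0.6334, 1.98)  len=1.7675
  (v5,v7,v1) [-+-] → (1.25, 0.6334, 1.98)–(0.517484, 0.6334, 1.98)  len=0.7325
  (v6,v4,v2) [+-+] → (1.25, 0.6334, -1.98)–(-0.517484, 0.6334, -1.98)  len=1.7675
  (v6,v5,v4) [+--] → (1.25, 0.6334, -0.819694)–(1.25, 0.6334, -1.98)  len=1.1603
  (v7,v5,v6) [+-+] → (1.25, 0.6334, 1.98)–(1.25, 0.6334, -0.819694)  len=2.7997

Chained into 1 loop(s):
  loop 1: 8 segments, perimeter = 12.9200
Total perimeter = 12.920


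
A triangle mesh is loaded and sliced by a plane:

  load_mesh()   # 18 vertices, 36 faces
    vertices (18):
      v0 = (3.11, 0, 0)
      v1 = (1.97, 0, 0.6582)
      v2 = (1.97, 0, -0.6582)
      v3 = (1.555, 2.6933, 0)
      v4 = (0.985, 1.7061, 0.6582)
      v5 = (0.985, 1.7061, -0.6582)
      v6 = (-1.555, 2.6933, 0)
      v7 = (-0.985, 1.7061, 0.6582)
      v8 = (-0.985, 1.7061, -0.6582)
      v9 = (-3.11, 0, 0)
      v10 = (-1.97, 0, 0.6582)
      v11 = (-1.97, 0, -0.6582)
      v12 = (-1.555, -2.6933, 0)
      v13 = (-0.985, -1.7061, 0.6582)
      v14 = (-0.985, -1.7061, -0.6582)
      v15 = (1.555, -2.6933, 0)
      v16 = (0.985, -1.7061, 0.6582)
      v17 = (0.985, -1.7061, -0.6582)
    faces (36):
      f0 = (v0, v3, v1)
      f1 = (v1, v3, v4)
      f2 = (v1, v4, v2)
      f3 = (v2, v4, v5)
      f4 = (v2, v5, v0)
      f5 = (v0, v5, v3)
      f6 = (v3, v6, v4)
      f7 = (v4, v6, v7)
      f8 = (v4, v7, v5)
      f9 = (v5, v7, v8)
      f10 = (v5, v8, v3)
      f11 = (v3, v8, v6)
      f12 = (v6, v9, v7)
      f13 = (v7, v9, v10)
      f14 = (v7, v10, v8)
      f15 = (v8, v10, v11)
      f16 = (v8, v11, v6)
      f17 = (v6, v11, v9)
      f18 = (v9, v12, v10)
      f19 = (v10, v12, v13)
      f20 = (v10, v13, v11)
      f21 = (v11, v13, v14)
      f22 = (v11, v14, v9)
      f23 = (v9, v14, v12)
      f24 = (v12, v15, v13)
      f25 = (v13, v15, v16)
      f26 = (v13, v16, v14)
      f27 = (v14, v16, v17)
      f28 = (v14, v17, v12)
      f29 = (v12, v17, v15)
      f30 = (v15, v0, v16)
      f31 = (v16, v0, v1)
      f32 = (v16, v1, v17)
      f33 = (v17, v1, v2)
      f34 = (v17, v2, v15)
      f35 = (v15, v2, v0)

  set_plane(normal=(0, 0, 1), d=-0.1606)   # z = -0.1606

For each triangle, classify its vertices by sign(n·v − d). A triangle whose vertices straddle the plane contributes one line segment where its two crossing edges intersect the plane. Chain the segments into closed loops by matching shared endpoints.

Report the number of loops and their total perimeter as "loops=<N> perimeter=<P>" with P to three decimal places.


loops=2 perimeter=28.811

Straddling triangles (24 of 36):
  (v1,v4,v2) [++-] → (1.59767, 0.644907, -0.1606)–(1.97, 0, -0.1606)  len=0.7447
  (v2,v4,v5) [-+-] → (1.59767, 0.644907, -0.1606)–(0.985, 1.7061, -0.1606)  len=1.2254
  (v2,v5,v0) [--+] → (2.5915, 0.416286, -0.1606)–(2.83184, 0, -0.1606)  len=0.4807
  (v0,v5,v3) [+-+] → (2.5915, 0.416286, -0.1606)–(1.41592, 2.45242, -0.1606)  len=2.3511
  (v4,v7,v5) [++-] → (0.240339, 1.7061, -0.1606)–(0.985, 1.7061, -0.1606)  len=0.7447
  (v5,v7,v8) [-+-] → (0.240339, 1.7061, -0.1606)–(-0.985, 1.7061, -0.1606)  len=1.2253
  (v5,v8,v3) [--+] → (0.935243, 2.45242, -0.1606)–(1.41592, 2.45242, -0.1606)  len=0.4807
  (v3,v8,v6) [+-+] → (0.935243, 2.45242, -0.1606)–(-1.41592, 2.45242, -0.1606)  len=2.3512
  (v7,v10,v8) [++-] → (-1.35733, 1.06119, -0.1606)–(-0.985, 1.7061, -0.1606)  len=0.7447
  (v8,v10,v11) [-+-] → (-1.35733, 1.06119, -0.1606)–(-1.97, 0, -0.1606)  len=1.2254
  (v8,v11,v6) [--+] → (-1.65626, 2.03614, -0.1606)–(-1.41592, 2.45242, -0.1606)  len=0.4807
  (v6,v11,v9) [+-+] → (-1.65626, 2.03614, -0.1606)–(-2.83184, 0, -0.1606)  len=2.3511
  (v10,v13,v11) [++-] → (-1.59767, -0.644907, -0.1606)–(-1.97, 0, -0.1606)  len=0.7447
  (v11,v13,v14) [-+-] → (-1.59767, -0.644907, -0.1606)–(-0.985, -1.7061, -0.1606)  len=1.2254
  (v11,v14,v9) [--+] → (-2.5915, -0.416286, -0.1606)–(-2.83184, 0, -0.1606)  len=0.4807
  (v9,v14,v12) [+-+] → (-2.5915, -0.416286, -0.1606)–(-1.41592, -2.45242, -0.1606)  len=2.3511
  (v13,v16,v14) [++-] → (-0.240339, -1.7061, -0.1606)–(-0.985, -1.7061, -0.1606)  len=0.7447
  (v14,v16,v17) [-+-] → (-0.240339, -1.7061, -0.1606)–(0.985, -1.7061, -0.1606)  len=1.2253
  (v14,v17,v12) [--+] → (-0.935243, -2.45242, -0.1606)–(-1.41592, -2.45242, -0.1606)  len=0.4807
  (v12,v17,v15) [+-+] → (-0.935243, -2.45242, -0.1606)–(1.41592, -2.45242, -0.1606)  len=2.3512
  (v16,v1,v17) [++-] → (1.35733, -1.06119, -0.1606)–(0.985, -1.7061, -0.1606)  len=0.7447
  (v17,v1,v2) [-+-] → (1.35733, -1.06119, -0.1606)–(1.97, 0, -0.1606)  len=1.2254
  (v17,v2,v15) [--+] → (1.65626, -2.03614, -0.1606)–(1.41592, -2.45242, -0.1606)  len=0.4807
  (v15,v2,v0) [+-+] → (1.65626, -2.03614, -0.1606)–(2.83184, 0, -0.1606)  len=2.3511

Chained into 2 loop(s):
  loop 1: 12 segments, perimeter = 11.8201
  loop 2: 12 segments, perimeter = 16.9910
Total perimeter = 28.811


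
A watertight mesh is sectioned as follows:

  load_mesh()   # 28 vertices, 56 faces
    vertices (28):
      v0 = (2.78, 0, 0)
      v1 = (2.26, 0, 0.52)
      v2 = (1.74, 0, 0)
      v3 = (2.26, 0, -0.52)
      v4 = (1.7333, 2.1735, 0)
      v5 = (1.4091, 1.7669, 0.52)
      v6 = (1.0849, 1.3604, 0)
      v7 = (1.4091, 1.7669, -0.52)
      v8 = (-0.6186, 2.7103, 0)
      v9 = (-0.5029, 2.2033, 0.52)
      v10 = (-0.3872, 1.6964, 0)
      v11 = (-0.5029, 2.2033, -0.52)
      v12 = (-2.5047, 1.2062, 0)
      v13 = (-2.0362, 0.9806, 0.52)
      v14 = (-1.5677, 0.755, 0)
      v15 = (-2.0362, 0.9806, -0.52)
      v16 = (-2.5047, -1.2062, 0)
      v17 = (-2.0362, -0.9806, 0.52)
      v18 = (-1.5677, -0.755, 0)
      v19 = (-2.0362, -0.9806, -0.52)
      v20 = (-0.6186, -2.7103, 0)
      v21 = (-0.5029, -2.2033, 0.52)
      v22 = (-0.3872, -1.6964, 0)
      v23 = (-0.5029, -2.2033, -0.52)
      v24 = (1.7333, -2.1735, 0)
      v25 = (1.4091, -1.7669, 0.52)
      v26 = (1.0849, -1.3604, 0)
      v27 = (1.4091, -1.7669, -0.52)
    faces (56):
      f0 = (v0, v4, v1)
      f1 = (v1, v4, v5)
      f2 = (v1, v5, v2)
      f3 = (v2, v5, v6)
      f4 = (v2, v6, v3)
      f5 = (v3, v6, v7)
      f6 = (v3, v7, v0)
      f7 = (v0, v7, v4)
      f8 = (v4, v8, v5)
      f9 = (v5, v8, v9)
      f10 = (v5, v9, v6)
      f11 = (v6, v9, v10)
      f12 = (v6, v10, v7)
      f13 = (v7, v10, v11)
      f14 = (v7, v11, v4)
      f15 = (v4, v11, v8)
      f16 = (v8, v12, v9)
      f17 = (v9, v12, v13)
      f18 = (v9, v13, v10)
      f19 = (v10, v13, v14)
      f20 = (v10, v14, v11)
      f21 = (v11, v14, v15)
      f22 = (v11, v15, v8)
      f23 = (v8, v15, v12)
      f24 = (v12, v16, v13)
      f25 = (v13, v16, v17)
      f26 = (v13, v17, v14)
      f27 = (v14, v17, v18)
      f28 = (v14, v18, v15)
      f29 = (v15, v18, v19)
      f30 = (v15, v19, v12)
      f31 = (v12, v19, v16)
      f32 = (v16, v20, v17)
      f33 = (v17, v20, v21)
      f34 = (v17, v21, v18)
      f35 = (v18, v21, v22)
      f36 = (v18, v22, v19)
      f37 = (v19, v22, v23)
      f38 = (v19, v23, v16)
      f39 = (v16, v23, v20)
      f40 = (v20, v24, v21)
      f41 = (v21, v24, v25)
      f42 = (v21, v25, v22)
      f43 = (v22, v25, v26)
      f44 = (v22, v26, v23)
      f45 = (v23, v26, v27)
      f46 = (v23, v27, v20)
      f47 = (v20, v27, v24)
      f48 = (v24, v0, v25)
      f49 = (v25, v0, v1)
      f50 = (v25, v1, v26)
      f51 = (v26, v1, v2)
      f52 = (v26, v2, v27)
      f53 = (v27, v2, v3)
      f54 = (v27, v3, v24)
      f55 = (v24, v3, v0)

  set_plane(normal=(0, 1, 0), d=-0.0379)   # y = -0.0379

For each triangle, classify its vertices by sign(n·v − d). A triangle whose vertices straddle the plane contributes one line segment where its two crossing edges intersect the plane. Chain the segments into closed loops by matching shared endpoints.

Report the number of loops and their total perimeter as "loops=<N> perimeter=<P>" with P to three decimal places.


loops=2 perimeter=5.741

Straddling triangles (16 of 56):
  (v12,v16,v13) [+-+] → (-2.5047, -0.0379, 0)–(-2.2544, -0.0379, 0.27781)  len=0.3739
  (v13,v16,v17) [+--] → (-2.2544, -0.0379, 0.27781)–(-2.0362, -0.0379, 0.52)  len=0.3260
  (v13,v17,v14) [+-+] → (-2.0362, -0.0379, 0.52)–(-1.78173, -0.0379, 0.237559)  len=0.3802
  (v14,v17,v18) [+--] → (-1.78173, -0.0379, 0.237559)–(-1.5677, -0.0379, 0)  len=0.3198
  (v14,v18,v15) [+-+] → (-1.5677, -0.0379, 0)–(-1.76127, -0.0379, -0.214849)  len=0.2892
  (v15,v18,v19) [+--] → (-1.76127, -0.0379, -0.214849)–(-2.0362, -0.0379, -0.52)  len=0.4107
  (v15,v19,v12) [+-+] → (-2.0362, -0.0379, -0.52)–(-2.23816, -0.0379, -0.295835)  len=0.3017
  (v12,v19,v16) [+--] → (-2.23816, -0.0379, -0.295835)–(-2.5047, -0.0379, 0)  len=0.3982
  (v24,v0,v25) [-+-] → (2.76175, -0.0379, 0)–(2.75059, -0.0379, 0.011154)  len=0.0158
  (v25,v0,v1) [-++] → (2.75059, -0.0379, 0.011154)–(2.24175, -0.0379, 0.52)  len=0.7196
  (v25,v1,v26) [-+-] → (2.24175, -0.0379, 0.52)–(2.22726, -0.0379, 0.505513)  len=0.0205
  (v26,v1,v2) [-++] → (2.22726, -0.0379, 0.505513)–(1.72175, -0.0379, 0)  len=0.7149
  (v26,v2,v27) [-+-] → (1.72175, -0.0379, 0)–(1.7329, -0.0379, -0.011154)  len=0.0158
  (v27,v2,v3) [-++] → (1.7329, -0.0379, -0.011154)–(2.24175, -0.0379, -0.52)  len=0.7196
  (v27,v3,v24) [-+-] → (2.24175, -0.0379, -0.52)–(2.25082, -0.0379, -0.510933)  len=0.0128
  (v24,v3,v0) [-++] → (2.25082, -0.0379, -0.510933)–(2.76175, -0.0379, 0)  len=0.7226

Chained into 2 loop(s):
  loop 1: 8 segments, perimeter = 2.7997
  loop 2: 8 segments, perimeter = 2.9416
Total perimeter = 5.741


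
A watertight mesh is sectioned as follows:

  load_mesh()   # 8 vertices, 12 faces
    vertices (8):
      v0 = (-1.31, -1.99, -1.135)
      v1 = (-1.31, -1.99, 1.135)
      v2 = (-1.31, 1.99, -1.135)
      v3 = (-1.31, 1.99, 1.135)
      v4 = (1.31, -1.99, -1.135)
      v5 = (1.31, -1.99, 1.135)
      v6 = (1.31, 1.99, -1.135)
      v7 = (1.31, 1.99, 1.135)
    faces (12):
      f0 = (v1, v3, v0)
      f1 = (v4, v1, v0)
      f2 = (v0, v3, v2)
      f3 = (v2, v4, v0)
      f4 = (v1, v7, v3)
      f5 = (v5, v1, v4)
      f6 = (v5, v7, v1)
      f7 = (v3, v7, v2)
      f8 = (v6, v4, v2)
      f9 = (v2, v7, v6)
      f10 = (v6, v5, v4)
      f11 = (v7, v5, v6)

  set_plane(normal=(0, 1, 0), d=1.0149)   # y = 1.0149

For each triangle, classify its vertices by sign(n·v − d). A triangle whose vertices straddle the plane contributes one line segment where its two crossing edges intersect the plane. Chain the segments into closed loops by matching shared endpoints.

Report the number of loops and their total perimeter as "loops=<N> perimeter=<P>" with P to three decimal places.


Straddling triangles (8 of 12):
  (v1,v3,v0) [-+-] → (-1.31, 1.0149, 1.135)–(-1.31, 1.0149, 0.57885)  len=0.5562
  (v0,v3,v2) [-++] → (-1.31, 1.0149, 0.57885)–(-1.31, 1.0149, -1.135)  len=1.7139
  (v2,v4,v0) [+--] → (-0.6681, 1.0149, -1.135)–(-1.31, 1.0149, -1.135)  len=0.6419
  (v1,v7,v3) [-++] → (0.6681, 1.0149, 1.135)–(-1.31, 1.0149, 1.135)  len=1.9781
  (v5,v7,v1) [-+-] → (1.31, 1.0149, 1.135)–(0.6681, 1.0149, 1.135)  len=0.6419
  (v6,v4,v2) [+-+] → (1.31, 1.0149, -1.135)–(-0.6681, 1.0149, -1.135)  len=1.9781
  (v6,v5,v4) [+--] → (1.31, 1.0149, -0.57885)–(1.31, 1.0149, -1.135)  len=0.5562
  (v7,v5,v6) [+-+] → (1.31, 1.0149, 1.135)–(1.31, 1.0149, -0.57885)  len=1.7139

Chained into 1 loop(s):
  loop 1: 8 segments, perimeter = 9.7800
Total perimeter = 9.780

loops=1 perimeter=9.780


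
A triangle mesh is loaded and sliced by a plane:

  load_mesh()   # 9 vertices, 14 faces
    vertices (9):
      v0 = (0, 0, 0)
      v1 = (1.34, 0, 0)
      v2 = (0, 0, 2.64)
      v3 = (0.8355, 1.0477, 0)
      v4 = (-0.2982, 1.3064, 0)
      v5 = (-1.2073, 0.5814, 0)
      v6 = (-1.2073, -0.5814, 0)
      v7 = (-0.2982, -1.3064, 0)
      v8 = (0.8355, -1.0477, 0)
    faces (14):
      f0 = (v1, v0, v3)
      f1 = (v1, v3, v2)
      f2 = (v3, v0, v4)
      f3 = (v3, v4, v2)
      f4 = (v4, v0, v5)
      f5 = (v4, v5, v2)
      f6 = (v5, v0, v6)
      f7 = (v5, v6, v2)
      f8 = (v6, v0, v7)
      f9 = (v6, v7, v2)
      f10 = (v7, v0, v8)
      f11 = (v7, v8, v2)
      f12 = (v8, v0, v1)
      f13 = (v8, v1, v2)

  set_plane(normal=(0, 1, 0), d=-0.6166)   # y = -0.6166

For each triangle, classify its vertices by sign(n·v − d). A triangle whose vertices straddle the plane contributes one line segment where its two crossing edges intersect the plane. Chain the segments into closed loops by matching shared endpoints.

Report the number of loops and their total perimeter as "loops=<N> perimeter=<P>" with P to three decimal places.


Straddling triangles (6 of 14):
  (v6,v0,v7) [++-] → (-0.140746, -0.6166, 0)–(-1.16316, -0.6166, 0)  len=1.0224
  (v6,v7,v2) [+-+] → (-1.16316, -0.6166, 0)–(-0.140746, -0.6166, 1.39396)  len=1.7287
  (v7,v0,v8) [-+-] → (-0.140746, -0.6166, 0)–(0.491715, -0.6166, 0)  len=0.6325
  (v7,v8,v2) [--+] → (0.491715, -0.6166, 1.08629)–(-0.140746, -0.6166, 1.39396)  len=0.7033
  (v8,v0,v1) [-++] → (0.491715, -0.6166, 0)–(1.04309, -0.6166, 0)  len=0.5514
  (v8,v1,v2) [-++] → (1.04309, -0.6166, 0)–(0.491715, -0.6166, 1.08629)  len=1.2182

Chained into 1 loop(s):
  loop 1: 6 segments, perimeter = 5.8565
Total perimeter = 5.857

loops=1 perimeter=5.857


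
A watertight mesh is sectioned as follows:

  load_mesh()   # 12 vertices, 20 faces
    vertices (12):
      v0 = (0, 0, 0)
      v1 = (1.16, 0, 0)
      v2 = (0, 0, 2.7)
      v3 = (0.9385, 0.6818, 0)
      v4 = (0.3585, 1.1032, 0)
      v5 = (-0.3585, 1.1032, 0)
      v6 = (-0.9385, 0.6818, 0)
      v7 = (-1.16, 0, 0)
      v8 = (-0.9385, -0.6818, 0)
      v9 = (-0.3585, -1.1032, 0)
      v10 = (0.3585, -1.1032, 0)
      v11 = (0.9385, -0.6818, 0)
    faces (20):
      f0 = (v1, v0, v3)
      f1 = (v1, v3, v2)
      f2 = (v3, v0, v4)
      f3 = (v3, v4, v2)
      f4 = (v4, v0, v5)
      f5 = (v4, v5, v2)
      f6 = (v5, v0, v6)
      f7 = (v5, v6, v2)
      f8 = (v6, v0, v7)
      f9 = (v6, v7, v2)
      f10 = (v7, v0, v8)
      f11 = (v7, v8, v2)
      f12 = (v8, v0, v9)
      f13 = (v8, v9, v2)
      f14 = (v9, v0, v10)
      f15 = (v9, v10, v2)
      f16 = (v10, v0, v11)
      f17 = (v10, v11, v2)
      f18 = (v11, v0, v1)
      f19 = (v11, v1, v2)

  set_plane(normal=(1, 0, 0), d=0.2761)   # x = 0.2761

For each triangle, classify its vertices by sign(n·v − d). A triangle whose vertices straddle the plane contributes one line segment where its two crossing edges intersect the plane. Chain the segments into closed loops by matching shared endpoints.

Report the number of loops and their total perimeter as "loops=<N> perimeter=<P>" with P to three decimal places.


loops=1 perimeter=6.930

Straddling triangles (12 of 20):
  (v1,v0,v3) [+-+] → (0.2761, 0, 0)–(0.2761, 0.200581, 0)  len=0.2006
  (v1,v3,v2) [++-] → (0.2761, 0.200581, 1.90568)–(0.2761, 0, 2.05735)  len=0.2515
  (v3,v0,v4) [+-+] → (0.2761, 0.200581, 0)–(0.2761, 0.849633, 0)  len=0.6491
  (v3,v4,v2) [++-] → (0.2761, 0.849633, 0.620586)–(0.2761, 0.200581, 1.90568)  len=1.4397
  (v4,v0,v5) [+--] → (0.2761, 0.849633, 0)–(0.2761, 1.1032, 0)  len=0.2536
  (v4,v5,v2) [+--] → (0.2761, 1.1032, 0)–(0.2761, 0.849633, 0.620586)  len=0.6704
  (v9,v0,v10) [--+] → (0.2761, -0.849633, 0)–(0.2761, -1.1032, 0)  len=0.2536
  (v9,v10,v2) [-+-] → (0.2761, -1.1032, 0)–(0.2761, -0.849633, 0.620586)  len=0.6704
  (v10,v0,v11) [+-+] → (0.2761, -0.849633, 0)–(0.2761, -0.200581, 0)  len=0.6491
  (v10,v11,v2) [++-] → (0.2761, -0.200581, 1.90568)–(0.2761, -0.849633, 0.620586)  len=1.4397
  (v11,v0,v1) [+-+] → (0.2761, -0.200581, 0)–(0.2761, 0, 0)  len=0.2006
  (v11,v1,v2) [++-] → (0.2761, 0, 2.05735)–(0.2761, -0.200581, 1.90568)  len=0.2515

Chained into 1 loop(s):
  loop 1: 12 segments, perimeter = 6.9295
Total perimeter = 6.930


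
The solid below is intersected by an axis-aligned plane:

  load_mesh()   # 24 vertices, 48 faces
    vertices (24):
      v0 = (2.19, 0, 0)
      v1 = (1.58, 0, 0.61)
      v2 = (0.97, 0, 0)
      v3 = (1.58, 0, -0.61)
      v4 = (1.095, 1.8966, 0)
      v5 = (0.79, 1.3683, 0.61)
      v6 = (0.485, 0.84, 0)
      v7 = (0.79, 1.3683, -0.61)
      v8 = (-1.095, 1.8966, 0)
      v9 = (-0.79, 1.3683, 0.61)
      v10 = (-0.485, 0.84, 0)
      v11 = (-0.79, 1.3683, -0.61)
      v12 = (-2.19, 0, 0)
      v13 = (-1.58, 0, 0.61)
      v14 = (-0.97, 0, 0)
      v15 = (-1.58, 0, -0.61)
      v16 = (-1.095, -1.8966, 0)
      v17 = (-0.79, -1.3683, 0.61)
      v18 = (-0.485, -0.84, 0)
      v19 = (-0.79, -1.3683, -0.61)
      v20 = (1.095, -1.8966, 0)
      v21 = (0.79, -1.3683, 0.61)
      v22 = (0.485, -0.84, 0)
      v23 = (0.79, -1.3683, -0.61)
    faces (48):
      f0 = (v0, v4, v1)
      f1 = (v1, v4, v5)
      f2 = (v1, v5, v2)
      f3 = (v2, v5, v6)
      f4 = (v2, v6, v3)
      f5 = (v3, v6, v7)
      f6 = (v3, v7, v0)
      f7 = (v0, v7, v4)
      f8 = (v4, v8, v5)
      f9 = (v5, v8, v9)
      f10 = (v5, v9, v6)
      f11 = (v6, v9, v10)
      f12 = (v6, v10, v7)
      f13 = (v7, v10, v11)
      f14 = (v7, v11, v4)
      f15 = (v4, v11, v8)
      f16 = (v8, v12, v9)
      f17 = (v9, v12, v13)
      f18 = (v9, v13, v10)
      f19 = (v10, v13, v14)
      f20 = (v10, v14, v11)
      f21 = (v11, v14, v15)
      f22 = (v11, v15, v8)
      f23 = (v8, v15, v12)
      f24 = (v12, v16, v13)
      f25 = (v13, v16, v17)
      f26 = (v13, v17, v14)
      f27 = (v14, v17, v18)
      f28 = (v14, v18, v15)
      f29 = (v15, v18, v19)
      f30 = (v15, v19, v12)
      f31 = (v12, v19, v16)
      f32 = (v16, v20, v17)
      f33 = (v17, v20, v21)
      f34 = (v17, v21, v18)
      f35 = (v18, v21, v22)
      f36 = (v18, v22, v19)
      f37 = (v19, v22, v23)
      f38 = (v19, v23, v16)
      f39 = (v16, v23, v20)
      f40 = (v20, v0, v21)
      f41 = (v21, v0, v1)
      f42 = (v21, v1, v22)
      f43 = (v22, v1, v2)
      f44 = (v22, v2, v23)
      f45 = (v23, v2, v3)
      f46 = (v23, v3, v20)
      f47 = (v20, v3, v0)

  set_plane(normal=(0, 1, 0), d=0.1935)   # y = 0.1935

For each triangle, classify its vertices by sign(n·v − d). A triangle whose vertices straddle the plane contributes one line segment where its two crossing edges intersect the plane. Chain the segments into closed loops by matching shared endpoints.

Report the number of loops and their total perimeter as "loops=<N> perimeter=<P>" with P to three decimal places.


loops=2 perimeter=6.901

Straddling triangles (16 of 48):
  (v0,v4,v1) [-+-] → (2.07828, 0.1935, 0)–(1.53052, 0.1935, 0.547765)  len=0.7747
  (v1,v4,v5) [-++] → (1.53052, 0.1935, 0.547765)–(1.46828, 0.1935, 0.61)  len=0.0880
  (v1,v5,v2) [-+-] → (1.46828, 0.1935, 0.61)–(0.944545, 0.1935, 0.086264)  len=0.7407
  (v2,v5,v6) [-++] → (0.944545, 0.1935, 0.086264)–(0.858277, 0.1935, 0)  len=0.1220
  (v2,v6,v3) [-+-] → (0.858277, 0.1935, 0)–(1.32776, 0.1935, -0.469482)  len=0.6639
  (v3,v6,v7) [-++] → (1.32776, 0.1935, -0.469482)–(1.46828, 0.1935, -0.61)  len=0.1987
  (v3,v7,v0) [-+-] → (1.46828, 0.1935, -0.61)–(1.99202, 0.1935, -0.086264)  len=0.7407
  (v0,v7,v4) [-++] → (1.99202, 0.1935, -0.086264)–(2.07828, 0.1935, 0)  len=0.1220
  (v8,v12,v9) [+-+] → (-2.07828, 0.1935, 0)–(-1.99202, 0.1935, 0.086264)  len=0.1220
  (v9,v12,v13) [+--] → (-1.99202, 0.1935, 0.086264)–(-1.46828, 0.1935, 0.61)  len=0.7407
  (v9,v13,v10) [+-+] → (-1.46828, 0.1935, 0.61)–(-1.32776, 0.1935, 0.469482)  len=0.1987
  (v10,v13,v14) [+--] → (-1.32776, 0.1935, 0.469482)–(-0.858277, 0.1935, 0)  len=0.6639
  (v10,v14,v11) [+-+] → (-0.858277, 0.1935, 0)–(-0.944545, 0.1935, -0.086264)  len=0.1220
  (v11,v14,v15) [+--] → (-0.944545, 0.1935, -0.086264)–(-1.46828, 0.1935, -0.61)  len=0.7407
  (v11,v15,v8) [+-+] → (-1.46828, 0.1935, -0.61)–(-1.53052, 0.1935, -0.547765)  len=0.0880
  (v8,v15,v12) [+--] → (-1.53052, 0.1935, -0.547765)–(-2.07828, 0.1935, 0)  len=0.7747

Chained into 2 loop(s):
  loop 1: 8 segments, perimeter = 3.4507
  loop 2: 8 segments, perimeter = 3.4507
Total perimeter = 6.901
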